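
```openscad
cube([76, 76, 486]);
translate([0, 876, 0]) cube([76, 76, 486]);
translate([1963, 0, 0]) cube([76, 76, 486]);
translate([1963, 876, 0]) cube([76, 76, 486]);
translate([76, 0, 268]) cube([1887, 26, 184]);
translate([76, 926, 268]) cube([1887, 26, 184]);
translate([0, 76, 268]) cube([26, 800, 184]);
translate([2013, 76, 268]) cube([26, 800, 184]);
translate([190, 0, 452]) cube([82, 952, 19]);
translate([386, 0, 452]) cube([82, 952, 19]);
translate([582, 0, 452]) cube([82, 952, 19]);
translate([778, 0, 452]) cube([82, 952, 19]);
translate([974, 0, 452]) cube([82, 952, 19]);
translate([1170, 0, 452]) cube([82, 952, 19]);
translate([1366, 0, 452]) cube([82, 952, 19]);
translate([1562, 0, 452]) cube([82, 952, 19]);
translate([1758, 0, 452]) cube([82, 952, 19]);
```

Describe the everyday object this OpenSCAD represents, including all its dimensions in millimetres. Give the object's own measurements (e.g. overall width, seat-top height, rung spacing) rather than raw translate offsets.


A bed frame 2039 mm long (x) by 952 mm wide (y). Four 76×76 mm corner posts, 486 mm tall, at the corners of the footprint. Four rails of 26 mm thickness and 184 mm height run between adjacent posts with their undersides at z = 268 mm, their outer faces flush with the outside of the frame (the two x-running rails run between the posts' inner faces; the two y-running rails run between the posts' inner faces). 9 slats, each 82 mm wide (x) and 19 mm thick, lie across the top of the two x-running rails, running the full 952 mm width of the frame in y; along x they sit between the end posts with a 114 mm gap after the −x posts and between neighbouring slats, leaving 123 mm before the +x posts.


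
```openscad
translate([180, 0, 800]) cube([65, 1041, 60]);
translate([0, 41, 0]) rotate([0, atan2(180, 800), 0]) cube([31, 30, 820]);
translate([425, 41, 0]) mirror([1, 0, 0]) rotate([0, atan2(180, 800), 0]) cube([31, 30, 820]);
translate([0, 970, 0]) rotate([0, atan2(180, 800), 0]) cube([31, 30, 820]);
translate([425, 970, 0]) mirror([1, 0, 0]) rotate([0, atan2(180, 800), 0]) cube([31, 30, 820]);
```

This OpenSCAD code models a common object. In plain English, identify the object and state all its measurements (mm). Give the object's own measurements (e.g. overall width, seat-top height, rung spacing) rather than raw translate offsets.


A sawhorse. A 65×1041×60 mm beam (x, y, z) sits on two A-frame leg pairs. Each pair is two raked legs of 31×30 mm section (30 mm along y) splaying symmetrically in x. Each leg rises 800 mm vertically over 180 mm of horizontal reach and is 820 mm long along its own axis. Every leg's outer bottom edge rests on the floor and its outer top edge meets a bottom edge of the beam — the left legs (tilting toward +x) meet the beam's −x bottom edge, the right legs (their mirror images, tilting toward −x) meet its +x bottom edge — so the leg tops tuck under the beam, the beam's underside is 800 mm above the floor, and the feet are 425 mm apart outside-to-outside with the beam centred between them. The two leg pairs are set in 41 mm from either end of the beam.


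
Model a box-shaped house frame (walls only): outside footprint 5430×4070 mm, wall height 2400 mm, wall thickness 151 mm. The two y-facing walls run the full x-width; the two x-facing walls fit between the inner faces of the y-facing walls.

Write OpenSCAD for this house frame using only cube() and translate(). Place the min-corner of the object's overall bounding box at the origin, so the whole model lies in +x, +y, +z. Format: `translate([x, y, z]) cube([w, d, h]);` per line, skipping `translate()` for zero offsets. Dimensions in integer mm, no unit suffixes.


cube([5430, 151, 2400]);
translate([0, 3919, 0]) cube([5430, 151, 2400]);
translate([0, 151, 0]) cube([151, 3768, 2400]);
translate([5279, 151, 0]) cube([151, 3768, 2400]);


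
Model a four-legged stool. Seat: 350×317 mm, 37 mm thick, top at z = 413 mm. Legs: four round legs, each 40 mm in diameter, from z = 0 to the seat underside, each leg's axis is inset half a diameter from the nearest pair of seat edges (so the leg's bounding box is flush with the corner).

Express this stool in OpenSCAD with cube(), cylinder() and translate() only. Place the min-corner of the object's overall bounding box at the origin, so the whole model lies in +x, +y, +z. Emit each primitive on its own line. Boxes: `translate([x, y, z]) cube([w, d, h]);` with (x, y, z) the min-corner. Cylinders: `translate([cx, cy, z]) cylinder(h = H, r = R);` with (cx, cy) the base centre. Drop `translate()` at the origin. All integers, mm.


translate([0, 0, 376]) cube([350, 317, 37]);
translate([20, 20, 0]) cylinder(h = 376, r = 20);
translate([330, 20, 0]) cylinder(h = 376, r = 20);
translate([20, 297, 0]) cylinder(h = 376, r = 20);
translate([330, 297, 0]) cylinder(h = 376, r = 20);


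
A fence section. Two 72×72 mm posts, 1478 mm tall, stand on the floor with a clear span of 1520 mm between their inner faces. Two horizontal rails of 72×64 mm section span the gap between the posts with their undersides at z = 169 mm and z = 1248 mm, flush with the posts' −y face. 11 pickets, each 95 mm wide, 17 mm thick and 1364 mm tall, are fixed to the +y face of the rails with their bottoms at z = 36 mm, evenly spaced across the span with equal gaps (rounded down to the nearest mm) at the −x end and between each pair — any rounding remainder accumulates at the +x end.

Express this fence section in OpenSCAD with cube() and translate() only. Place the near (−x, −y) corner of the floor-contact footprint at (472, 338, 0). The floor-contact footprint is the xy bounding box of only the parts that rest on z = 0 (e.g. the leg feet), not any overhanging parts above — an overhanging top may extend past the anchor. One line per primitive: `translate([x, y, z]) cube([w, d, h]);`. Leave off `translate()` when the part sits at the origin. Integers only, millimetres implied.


translate([472, 338, 0]) cube([72, 72, 1478]);
translate([2064, 338, 0]) cube([72, 72, 1478]);
translate([544, 338, 169]) cube([1520, 72, 64]);
translate([544, 338, 1248]) cube([1520, 72, 64]);
translate([583, 410, 36]) cube([95, 17, 1364]);
translate([717, 410, 36]) cube([95, 17, 1364]);
translate([851, 410, 36]) cube([95, 17, 1364]);
translate([985, 410, 36]) cube([95, 17, 1364]);
translate([1119, 410, 36]) cube([95, 17, 1364]);
translate([1253, 410, 36]) cube([95, 17, 1364]);
translate([1387, 410, 36]) cube([95, 17, 1364]);
translate([1521, 410, 36]) cube([95, 17, 1364]);
translate([1655, 410, 36]) cube([95, 17, 1364]);
translate([1789, 410, 36]) cube([95, 17, 1364]);
translate([1923, 410, 36]) cube([95, 17, 1364]);


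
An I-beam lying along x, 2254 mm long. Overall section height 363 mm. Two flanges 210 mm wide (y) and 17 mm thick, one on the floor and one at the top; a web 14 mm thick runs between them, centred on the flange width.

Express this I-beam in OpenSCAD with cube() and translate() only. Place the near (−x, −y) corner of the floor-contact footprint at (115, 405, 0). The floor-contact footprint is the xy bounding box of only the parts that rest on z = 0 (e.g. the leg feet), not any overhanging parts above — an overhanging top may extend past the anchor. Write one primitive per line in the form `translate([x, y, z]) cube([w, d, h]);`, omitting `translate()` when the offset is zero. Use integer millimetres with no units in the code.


translate([115, 405, 0]) cube([2254, 210, 17]);
translate([115, 503, 17]) cube([2254, 14, 329]);
translate([115, 405, 346]) cube([2254, 210, 17]);


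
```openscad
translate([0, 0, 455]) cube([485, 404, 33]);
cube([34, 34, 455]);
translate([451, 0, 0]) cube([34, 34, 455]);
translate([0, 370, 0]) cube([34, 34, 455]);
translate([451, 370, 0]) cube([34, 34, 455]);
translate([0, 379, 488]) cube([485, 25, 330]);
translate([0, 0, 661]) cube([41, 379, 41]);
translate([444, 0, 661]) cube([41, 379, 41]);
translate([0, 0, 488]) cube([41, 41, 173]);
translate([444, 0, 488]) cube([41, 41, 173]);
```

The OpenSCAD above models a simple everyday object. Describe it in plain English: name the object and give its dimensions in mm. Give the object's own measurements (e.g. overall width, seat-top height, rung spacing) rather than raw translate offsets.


A chair. The seat is a 485×404×33 mm slab with its top at z = 488 mm, on four 34×34 mm corner legs (flush with the seat edges, standing on z = 0). A flat backrest 25 mm thick, 330 mm tall, spans the full seat width and rises from the seat top along its +y edge, rear face flush with the rear of the seat. Two armrests of 41×41 mm section run along each side from the seat's front edge to the front of the backrest, top faces 214 mm above the seat top and outer faces flush with the seat's x-edges; a 41×41 mm post under the front of each armrest stands on the seat at the front corner.


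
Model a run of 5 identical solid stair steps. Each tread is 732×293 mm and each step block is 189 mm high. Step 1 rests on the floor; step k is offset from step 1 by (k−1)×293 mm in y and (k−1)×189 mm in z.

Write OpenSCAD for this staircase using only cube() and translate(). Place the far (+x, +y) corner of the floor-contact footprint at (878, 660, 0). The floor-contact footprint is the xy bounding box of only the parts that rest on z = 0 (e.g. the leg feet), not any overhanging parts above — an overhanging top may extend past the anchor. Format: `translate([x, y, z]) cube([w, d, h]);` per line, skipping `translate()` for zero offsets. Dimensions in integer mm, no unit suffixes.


translate([146, 367, 0]) cube([732, 293, 189]);
translate([146, 660, 189]) cube([732, 293, 189]);
translate([146, 953, 378]) cube([732, 293, 189]);
translate([146, 1246, 567]) cube([732, 293, 189]);
translate([146, 1539, 756]) cube([732, 293, 189]);


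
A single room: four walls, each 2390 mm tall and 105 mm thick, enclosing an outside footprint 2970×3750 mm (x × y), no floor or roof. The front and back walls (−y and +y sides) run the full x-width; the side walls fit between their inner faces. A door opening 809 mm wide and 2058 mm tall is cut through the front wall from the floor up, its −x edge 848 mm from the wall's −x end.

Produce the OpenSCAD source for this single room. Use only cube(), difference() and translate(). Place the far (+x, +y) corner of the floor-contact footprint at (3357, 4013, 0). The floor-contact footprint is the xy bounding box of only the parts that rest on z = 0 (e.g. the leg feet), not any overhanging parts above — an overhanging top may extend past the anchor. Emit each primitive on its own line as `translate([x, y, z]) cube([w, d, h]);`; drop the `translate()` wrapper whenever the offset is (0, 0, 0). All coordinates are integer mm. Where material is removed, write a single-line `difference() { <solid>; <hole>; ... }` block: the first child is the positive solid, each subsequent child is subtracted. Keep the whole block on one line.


difference() { translate([387, 263, 0]) cube([2970, 105, 2390]); translate([1235, 263, 0]) cube([809, 105, 2058]); }
translate([387, 3908, 0]) cube([2970, 105, 2390]);
translate([387, 368, 0]) cube([105, 3540, 2390]);
translate([3252, 368, 0]) cube([105, 3540, 2390]);


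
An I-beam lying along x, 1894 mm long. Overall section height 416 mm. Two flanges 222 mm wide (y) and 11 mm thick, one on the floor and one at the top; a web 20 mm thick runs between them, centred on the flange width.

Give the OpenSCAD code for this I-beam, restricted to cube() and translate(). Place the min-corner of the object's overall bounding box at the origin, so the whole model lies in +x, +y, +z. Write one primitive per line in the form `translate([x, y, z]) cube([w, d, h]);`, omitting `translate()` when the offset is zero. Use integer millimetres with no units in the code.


cube([1894, 222, 11]);
translate([0, 101, 11]) cube([1894, 20, 394]);
translate([0, 0, 405]) cube([1894, 222, 11]);


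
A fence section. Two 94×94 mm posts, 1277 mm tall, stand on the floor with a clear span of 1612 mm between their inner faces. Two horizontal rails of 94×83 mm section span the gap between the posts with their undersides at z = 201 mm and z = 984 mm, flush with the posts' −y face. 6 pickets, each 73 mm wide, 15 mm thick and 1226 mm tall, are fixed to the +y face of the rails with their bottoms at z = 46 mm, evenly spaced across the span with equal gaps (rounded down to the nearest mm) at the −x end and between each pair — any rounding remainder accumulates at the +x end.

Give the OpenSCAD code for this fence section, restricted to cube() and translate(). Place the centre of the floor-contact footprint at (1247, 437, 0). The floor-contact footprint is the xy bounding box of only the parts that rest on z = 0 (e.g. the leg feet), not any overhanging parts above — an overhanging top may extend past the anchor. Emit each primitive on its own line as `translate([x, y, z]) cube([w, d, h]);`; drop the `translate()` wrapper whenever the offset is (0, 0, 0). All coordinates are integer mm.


translate([347, 390, 0]) cube([94, 94, 1277]);
translate([2053, 390, 0]) cube([94, 94, 1277]);
translate([441, 390, 201]) cube([1612, 94, 83]);
translate([441, 390, 984]) cube([1612, 94, 83]);
translate([608, 484, 46]) cube([73, 15, 1226]);
translate([848, 484, 46]) cube([73, 15, 1226]);
translate([1088, 484, 46]) cube([73, 15, 1226]);
translate([1328, 484, 46]) cube([73, 15, 1226]);
translate([1568, 484, 46]) cube([73, 15, 1226]);
translate([1808, 484, 46]) cube([73, 15, 1226]);


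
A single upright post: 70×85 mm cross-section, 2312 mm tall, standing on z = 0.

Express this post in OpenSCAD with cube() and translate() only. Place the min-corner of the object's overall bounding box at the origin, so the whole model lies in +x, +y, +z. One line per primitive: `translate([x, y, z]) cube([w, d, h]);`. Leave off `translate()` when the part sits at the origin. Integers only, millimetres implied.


cube([70, 85, 2312]);


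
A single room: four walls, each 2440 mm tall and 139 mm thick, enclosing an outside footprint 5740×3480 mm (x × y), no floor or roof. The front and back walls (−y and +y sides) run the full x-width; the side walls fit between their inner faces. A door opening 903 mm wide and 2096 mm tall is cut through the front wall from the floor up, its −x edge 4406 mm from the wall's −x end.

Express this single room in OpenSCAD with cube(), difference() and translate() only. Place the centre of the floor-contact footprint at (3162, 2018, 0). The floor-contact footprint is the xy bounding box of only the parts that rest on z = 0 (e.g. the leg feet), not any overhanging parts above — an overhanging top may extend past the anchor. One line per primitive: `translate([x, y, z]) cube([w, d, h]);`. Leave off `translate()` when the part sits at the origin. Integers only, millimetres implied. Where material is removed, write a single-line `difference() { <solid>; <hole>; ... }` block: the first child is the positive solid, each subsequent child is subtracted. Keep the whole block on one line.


difference() { translate([292, 278, 0]) cube([5740, 139, 2440]); translate([4698, 278, 0]) cube([903, 139, 2096]); }
translate([292, 3619, 0]) cube([5740, 139, 2440]);
translate([292, 417, 0]) cube([139, 3202, 2440]);
translate([5893, 417, 0]) cube([139, 3202, 2440]);


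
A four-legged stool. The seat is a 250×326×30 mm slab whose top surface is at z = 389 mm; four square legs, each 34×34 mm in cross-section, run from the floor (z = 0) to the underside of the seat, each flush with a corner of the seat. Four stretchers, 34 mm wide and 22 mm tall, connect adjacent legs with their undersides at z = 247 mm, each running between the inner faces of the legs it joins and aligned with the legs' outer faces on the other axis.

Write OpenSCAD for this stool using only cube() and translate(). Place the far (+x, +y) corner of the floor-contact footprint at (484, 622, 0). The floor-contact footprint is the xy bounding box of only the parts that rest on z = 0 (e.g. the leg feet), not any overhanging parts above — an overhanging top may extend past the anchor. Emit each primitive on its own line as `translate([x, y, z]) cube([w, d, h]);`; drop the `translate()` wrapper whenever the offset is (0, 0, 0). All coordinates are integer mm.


// leg_h = 389 - 30 = 359
// stretcher span = 250 - 2*34 = 182
translate([234, 296, 359]) cube([250, 326, 30]);
translate([234, 296, 0]) cube([34, 34, 359]);
translate([450, 296, 0]) cube([34, 34, 359]);
translate([234, 588, 0]) cube([34, 34, 359]);
translate([450, 588, 0]) cube([34, 34, 359]);
translate([268, 296, 247]) cube([182, 34, 22]);
translate([268, 588, 247]) cube([182, 34, 22]);
translate([234, 330, 247]) cube([34, 258, 22]);
translate([450, 330, 247]) cube([34, 258, 22]);


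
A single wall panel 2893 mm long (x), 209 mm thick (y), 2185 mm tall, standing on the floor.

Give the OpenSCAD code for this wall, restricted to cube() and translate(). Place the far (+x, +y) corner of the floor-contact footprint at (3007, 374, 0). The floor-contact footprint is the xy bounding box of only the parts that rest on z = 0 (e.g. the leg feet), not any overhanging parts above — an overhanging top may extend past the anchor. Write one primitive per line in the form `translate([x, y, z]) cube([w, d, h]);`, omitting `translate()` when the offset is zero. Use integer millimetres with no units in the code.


translate([114, 165, 0]) cube([2893, 209, 2185]);


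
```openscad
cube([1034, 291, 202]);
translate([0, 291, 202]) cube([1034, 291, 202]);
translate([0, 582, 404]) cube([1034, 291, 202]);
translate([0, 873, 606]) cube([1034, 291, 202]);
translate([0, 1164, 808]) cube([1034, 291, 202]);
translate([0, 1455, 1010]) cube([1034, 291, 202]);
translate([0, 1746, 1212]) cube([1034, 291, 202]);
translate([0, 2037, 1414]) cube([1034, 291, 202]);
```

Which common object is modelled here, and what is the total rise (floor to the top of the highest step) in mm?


A staircase. The total rise is 1616 mm.

8 identical blocks, each offset up and back from the previous — a staircase. Each step is 202 mm tall and there are 8 of them, so the total rise is 8 × 202 = 1616 mm.


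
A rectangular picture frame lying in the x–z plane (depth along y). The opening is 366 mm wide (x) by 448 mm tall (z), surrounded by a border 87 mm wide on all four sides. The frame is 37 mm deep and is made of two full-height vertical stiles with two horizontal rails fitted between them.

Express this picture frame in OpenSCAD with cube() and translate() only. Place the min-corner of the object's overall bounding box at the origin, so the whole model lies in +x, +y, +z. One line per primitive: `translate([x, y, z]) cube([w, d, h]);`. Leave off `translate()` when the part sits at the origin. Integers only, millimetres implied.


cube([87, 37, 622]);
translate([453, 0, 0]) cube([87, 37, 622]);
translate([87, 0, 0]) cube([366, 37, 87]);
translate([87, 0, 535]) cube([366, 37, 87]);


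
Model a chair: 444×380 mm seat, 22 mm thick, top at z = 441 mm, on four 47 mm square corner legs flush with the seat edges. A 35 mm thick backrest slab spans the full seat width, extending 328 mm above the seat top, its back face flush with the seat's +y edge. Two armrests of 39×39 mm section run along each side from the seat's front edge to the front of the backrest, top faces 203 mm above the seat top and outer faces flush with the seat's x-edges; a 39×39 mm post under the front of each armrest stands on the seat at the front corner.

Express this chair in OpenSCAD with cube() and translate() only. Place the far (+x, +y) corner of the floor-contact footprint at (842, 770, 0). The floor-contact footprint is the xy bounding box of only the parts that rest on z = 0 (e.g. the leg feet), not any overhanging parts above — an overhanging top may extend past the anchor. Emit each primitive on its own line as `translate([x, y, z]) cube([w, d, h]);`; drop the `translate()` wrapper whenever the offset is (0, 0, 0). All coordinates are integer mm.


translate([398, 390, 419]) cube([444, 380, 22]);
translate([398, 390, 0]) cube([47, 47, 419]);
translate([795, 390, 0]) cube([47, 47, 419]);
translate([398, 723, 0]) cube([47, 47, 419]);
translate([795, 723, 0]) cube([47, 47, 419]);
translate([398, 735, 441]) cube([444, 35, 328]);
translate([398, 390, 605]) cube([39, 345, 39]);
translate([803, 390, 605]) cube([39, 345, 39]);
translate([398, 390, 441]) cube([39, 39, 164]);
translate([803, 390, 441]) cube([39, 39, 164]);


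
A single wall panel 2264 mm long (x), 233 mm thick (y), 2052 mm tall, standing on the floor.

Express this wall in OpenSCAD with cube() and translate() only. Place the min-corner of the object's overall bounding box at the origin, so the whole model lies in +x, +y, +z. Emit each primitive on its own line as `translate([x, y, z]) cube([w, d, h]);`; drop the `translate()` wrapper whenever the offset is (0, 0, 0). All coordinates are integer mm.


cube([2264, 233, 2052]);


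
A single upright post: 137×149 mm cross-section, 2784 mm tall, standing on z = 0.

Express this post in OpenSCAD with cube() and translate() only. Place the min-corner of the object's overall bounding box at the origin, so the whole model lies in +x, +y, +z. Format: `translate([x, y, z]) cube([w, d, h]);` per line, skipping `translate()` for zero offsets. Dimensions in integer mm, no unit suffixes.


cube([137, 149, 2784]);


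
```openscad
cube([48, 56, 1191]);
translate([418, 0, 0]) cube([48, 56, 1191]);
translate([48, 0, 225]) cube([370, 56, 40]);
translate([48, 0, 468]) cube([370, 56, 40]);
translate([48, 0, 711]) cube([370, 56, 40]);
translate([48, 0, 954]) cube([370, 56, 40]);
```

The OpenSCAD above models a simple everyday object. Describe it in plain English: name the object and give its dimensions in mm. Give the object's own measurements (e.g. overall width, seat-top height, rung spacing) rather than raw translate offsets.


A straight ladder. Two 48×56 mm vertical rails, 1191 mm tall, stand 466 mm apart (outside-to-outside) with their front faces coplanar on the −y side. 4 rungs, each 56 mm deep and 40 mm tall, span between the inner faces of the rails, front faces flush with the rails. The lowest rung's underside is at z = 225 mm and rungs are spaced 243 mm apart (underside to underside).


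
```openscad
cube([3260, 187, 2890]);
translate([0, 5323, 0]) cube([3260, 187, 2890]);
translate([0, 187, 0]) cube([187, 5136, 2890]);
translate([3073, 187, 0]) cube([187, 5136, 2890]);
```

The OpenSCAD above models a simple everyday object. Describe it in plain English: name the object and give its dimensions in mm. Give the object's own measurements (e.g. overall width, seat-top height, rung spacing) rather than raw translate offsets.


The wall frame of a small rectangular building: four walls, each 2890 mm tall and 187 mm thick, enclosing a footprint 3260 mm (x) by 5510 mm (y) outside-to-outside, with no floor or roof. The front and back walls (the −y and +y sides) span the full width; the two side walls fit between them.


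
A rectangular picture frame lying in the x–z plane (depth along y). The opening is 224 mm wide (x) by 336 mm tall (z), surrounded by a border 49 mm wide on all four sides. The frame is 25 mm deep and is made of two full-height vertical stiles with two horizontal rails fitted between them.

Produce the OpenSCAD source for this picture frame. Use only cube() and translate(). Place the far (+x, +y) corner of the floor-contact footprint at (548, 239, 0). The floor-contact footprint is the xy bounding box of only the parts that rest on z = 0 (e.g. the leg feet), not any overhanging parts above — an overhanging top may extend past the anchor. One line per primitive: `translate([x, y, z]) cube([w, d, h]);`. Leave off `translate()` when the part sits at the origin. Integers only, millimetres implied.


translate([226, 214, 0]) cube([49, 25, 434]);
translate([499, 214, 0]) cube([49, 25, 434]);
translate([275, 214, 0]) cube([224, 25, 49]);
translate([275, 214, 385]) cube([224, 25, 49]);


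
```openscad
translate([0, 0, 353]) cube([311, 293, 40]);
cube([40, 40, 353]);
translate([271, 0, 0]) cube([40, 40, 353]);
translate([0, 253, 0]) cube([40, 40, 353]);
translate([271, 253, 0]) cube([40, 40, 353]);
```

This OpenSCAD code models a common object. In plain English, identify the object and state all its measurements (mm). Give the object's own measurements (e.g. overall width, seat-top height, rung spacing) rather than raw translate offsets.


A simple wooden stool: a rectangular seat 311 mm (x) by 293 mm (y), 40 mm thick, top face at z = 393 mm, on four square legs, each 40×40 mm in cross-section. The legs rest on z = 0, each flush with a corner of the seat.


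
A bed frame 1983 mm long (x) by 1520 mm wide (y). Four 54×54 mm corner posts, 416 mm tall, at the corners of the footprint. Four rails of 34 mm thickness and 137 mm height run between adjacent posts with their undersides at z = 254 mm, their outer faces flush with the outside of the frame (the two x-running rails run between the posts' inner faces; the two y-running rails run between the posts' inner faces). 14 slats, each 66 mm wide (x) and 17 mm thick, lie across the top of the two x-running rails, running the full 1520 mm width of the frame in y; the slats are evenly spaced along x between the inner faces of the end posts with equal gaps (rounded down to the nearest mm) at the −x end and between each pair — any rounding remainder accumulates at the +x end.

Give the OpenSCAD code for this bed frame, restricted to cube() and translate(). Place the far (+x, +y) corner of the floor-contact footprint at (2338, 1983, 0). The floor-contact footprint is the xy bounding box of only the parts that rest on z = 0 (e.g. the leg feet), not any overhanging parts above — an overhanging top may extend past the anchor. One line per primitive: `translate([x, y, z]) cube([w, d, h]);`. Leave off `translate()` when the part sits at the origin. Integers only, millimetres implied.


// slat z = rail_z + rail_h = 254 + 137 = 391
// slat gap = ⌊(1875 − 14·66) / 15⌋ = 63
translate([355, 463, 0]) cube([54, 54, 416]);
translate([355, 1929, 0]) cube([54, 54, 416]);
translate([2284, 463, 0]) cube([54, 54, 416]);
translate([2284, 1929, 0]) cube([54, 54, 416]);
translate([409, 463, 254]) cube([1875, 34, 137]);
translate([409, 1949, 254]) cube([1875, 34, 137]);
translate([355, 517, 254]) cube([34, 1412, 137]);
translate([2304, 517, 254]) cube([34, 1412, 137]);
translate([472, 463, 391]) cube([66, 1520, 17]);
translate([601, 463, 391]) cube([66, 1520, 17]);
translate([730, 463, 391]) cube([66, 1520, 17]);
translate([859, 463, 391]) cube([66, 1520, 17]);
translate([988, 463, 391]) cube([66, 1520, 17]);
translate([1117, 463, 391]) cube([66, 1520, 17]);
translate([1246, 463, 391]) cube([66, 1520, 17]);
translate([1375, 463, 391]) cube([66, 1520, 17]);
translate([1504, 463, 391]) cube([66, 1520, 17]);
translate([1633, 463, 391]) cube([66, 1520, 17]);
translate([1762, 463, 391]) cube([66, 1520, 17]);
translate([1891, 463, 391]) cube([66, 1520, 17]);
translate([2020, 463, 391]) cube([66, 1520, 17]);
translate([2149, 463, 391]) cube([66, 1520, 17]);


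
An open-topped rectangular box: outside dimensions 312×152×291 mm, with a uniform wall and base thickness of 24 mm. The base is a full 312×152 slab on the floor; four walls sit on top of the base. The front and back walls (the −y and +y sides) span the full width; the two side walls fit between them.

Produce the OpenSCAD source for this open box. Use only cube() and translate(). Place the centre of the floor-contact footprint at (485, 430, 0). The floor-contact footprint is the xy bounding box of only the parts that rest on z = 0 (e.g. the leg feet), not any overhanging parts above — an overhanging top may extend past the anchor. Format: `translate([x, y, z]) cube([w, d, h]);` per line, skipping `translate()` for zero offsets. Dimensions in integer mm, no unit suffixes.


translate([329, 354, 0]) cube([312, 152, 24]);
translate([329, 354, 24]) cube([312, 24, 267]);
translate([329, 482, 24]) cube([312, 24, 267]);
translate([329, 378, 24]) cube([24, 104, 267]);
translate([617, 378, 24]) cube([24, 104, 267]);


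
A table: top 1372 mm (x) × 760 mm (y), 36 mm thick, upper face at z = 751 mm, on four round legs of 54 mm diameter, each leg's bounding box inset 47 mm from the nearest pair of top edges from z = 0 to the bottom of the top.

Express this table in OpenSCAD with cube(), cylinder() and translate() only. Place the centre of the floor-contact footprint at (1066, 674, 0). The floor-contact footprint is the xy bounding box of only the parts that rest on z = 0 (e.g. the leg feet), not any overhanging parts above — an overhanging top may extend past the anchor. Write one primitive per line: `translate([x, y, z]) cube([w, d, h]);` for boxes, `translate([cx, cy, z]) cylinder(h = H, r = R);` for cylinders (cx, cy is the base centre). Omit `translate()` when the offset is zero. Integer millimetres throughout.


translate([380, 294, 715]) cube([1372, 760, 36]);
translate([454, 368, 0]) cylinder(h = 715, r = 27);
translate([1678, 368, 0]) cylinder(h = 715, r = 27);
translate([454, 980, 0]) cylinder(h = 715, r = 27);
translate([1678, 980, 0]) cylinder(h = 715, r = 27);


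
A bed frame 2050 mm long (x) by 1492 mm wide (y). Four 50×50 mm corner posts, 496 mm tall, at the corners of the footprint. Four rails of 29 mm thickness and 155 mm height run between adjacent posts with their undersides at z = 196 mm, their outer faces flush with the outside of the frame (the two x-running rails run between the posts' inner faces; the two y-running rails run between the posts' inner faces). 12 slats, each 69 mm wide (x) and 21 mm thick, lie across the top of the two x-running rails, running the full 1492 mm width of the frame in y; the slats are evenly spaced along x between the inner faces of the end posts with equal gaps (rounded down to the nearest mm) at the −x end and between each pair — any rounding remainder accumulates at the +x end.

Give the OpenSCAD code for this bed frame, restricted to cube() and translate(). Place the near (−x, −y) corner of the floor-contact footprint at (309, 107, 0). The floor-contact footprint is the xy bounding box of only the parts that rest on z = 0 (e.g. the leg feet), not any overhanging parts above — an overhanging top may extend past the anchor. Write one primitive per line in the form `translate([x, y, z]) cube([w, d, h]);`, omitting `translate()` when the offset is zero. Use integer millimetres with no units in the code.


translate([309, 107, 0]) cube([50, 50, 496]);
translate([309, 1549, 0]) cube([50, 50, 496]);
translate([2309, 107, 0]) cube([50, 50, 496]);
translate([2309, 1549, 0]) cube([50, 50, 496]);
translate([359, 107, 196]) cube([1950, 29, 155]);
translate([359, 1570, 196]) cube([1950, 29, 155]);
translate([309, 157, 196]) cube([29, 1392, 155]);
translate([2330, 157, 196]) cube([29, 1392, 155]);
translate([445, 107, 351]) cube([69, 1492, 21]);
translate([600, 107, 351]) cube([69, 1492, 21]);
translate([755, 107, 351]) cube([69, 1492, 21]);
translate([910, 107, 351]) cube([69, 1492, 21]);
translate([1065, 107, 351]) cube([69, 1492, 21]);
translate([1220, 107, 351]) cube([69, 1492, 21]);
translate([1375, 107, 351]) cube([69, 1492, 21]);
translate([1530, 107, 351]) cube([69, 1492, 21]);
translate([1685, 107, 351]) cube([69, 1492, 21]);
translate([1840, 107, 351]) cube([69, 1492, 21]);
translate([1995, 107, 351]) cube([69, 1492, 21]);
translate([2150, 107, 351]) cube([69, 1492, 21]);


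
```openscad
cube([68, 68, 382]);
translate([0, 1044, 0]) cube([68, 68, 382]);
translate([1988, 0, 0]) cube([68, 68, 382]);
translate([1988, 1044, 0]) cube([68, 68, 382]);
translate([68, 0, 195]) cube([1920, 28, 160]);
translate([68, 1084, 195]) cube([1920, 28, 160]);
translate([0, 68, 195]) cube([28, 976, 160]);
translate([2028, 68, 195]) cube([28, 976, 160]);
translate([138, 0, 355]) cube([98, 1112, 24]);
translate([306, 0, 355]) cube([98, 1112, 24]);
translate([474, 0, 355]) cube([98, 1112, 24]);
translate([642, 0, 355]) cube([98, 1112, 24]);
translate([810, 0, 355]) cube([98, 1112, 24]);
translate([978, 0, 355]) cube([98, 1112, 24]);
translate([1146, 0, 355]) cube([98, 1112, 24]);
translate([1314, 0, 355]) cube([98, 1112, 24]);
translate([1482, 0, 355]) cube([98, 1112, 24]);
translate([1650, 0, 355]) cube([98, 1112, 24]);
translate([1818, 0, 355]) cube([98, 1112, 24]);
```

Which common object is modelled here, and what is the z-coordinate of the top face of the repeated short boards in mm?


A bed frame. The slat-top height is 379 mm.

Four posts, four rails, and a row of slats — a bed frame. Slats sit on the rails at z = 195 + 160 = 355; with slat thickness 24, the top is 379 mm.


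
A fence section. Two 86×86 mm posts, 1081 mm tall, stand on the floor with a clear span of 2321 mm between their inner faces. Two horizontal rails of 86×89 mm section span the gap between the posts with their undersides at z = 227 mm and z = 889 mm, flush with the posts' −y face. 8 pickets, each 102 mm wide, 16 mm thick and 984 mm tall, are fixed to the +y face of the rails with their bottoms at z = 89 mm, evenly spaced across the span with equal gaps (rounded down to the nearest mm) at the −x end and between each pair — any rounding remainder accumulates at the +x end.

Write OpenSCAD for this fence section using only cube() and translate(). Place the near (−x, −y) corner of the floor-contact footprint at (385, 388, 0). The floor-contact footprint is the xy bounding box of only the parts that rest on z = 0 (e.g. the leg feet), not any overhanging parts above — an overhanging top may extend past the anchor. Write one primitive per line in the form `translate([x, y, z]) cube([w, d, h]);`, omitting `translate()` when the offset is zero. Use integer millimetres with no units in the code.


translate([385, 388, 0]) cube([86, 86, 1081]);
translate([2792, 388, 0]) cube([86, 86, 1081]);
translate([471, 388, 227]) cube([2321, 86, 89]);
translate([471, 388, 889]) cube([2321, 86, 89]);
translate([638, 474, 89]) cube([102, 16, 984]);
translate([907, 474, 89]) cube([102, 16, 984]);
translate([1176, 474, 89]) cube([102, 16, 984]);
translate([1445, 474, 89]) cube([102, 16, 984]);
translate([1714, 474, 89]) cube([102, 16, 984]);
translate([1983, 474, 89]) cube([102, 16, 984]);
translate([2252, 474, 89]) cube([102, 16, 984]);
translate([2521, 474, 89]) cube([102, 16, 984]);


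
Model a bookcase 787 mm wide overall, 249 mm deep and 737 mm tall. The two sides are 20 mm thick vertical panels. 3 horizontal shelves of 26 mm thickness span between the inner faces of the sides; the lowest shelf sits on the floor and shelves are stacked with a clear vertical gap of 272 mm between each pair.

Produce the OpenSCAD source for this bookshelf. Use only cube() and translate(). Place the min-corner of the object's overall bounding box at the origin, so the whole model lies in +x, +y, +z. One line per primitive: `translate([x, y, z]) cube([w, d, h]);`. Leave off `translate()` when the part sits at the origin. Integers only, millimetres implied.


cube([20, 249, 737]);
translate([767, 0, 0]) cube([20, 249, 737]);
translate([20, 0, 0]) cube([747, 249, 26]);
translate([20, 0, 298]) cube([747, 249, 26]);
translate([20, 0, 596]) cube([747, 249, 26]);


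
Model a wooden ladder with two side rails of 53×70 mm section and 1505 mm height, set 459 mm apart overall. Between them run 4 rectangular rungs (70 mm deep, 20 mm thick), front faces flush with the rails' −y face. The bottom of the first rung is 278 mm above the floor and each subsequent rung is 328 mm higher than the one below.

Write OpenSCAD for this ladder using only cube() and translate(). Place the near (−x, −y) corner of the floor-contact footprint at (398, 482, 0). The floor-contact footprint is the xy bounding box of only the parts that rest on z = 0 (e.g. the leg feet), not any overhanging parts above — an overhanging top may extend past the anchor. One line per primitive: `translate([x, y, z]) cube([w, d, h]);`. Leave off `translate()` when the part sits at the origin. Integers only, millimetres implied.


translate([398, 482, 0]) cube([53, 70, 1505]);
translate([804, 482, 0]) cube([53, 70, 1505]);
translate([451, 482, 278]) cube([353, 70, 20]);
translate([451, 482, 606]) cube([353, 70, 20]);
translate([451, 482, 934]) cube([353, 70, 20]);
translate([451, 482, 1262]) cube([353, 70, 20]);


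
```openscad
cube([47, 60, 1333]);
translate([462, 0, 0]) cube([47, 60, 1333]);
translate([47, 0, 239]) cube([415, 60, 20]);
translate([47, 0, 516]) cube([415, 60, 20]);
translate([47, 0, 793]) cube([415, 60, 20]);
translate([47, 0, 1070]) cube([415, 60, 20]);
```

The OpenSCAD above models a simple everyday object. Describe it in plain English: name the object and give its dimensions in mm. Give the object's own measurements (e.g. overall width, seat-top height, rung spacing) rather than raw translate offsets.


A straight ladder. Two 47×60 mm vertical rails, 1333 mm tall, stand 509 mm apart (outside-to-outside) with their front faces coplanar on the −y side. 4 rungs, each 60 mm deep and 20 mm tall, span between the inner faces of the rails, front faces flush with the rails. The lowest rung's underside is at z = 239 mm and rungs are spaced 277 mm apart (underside to underside).


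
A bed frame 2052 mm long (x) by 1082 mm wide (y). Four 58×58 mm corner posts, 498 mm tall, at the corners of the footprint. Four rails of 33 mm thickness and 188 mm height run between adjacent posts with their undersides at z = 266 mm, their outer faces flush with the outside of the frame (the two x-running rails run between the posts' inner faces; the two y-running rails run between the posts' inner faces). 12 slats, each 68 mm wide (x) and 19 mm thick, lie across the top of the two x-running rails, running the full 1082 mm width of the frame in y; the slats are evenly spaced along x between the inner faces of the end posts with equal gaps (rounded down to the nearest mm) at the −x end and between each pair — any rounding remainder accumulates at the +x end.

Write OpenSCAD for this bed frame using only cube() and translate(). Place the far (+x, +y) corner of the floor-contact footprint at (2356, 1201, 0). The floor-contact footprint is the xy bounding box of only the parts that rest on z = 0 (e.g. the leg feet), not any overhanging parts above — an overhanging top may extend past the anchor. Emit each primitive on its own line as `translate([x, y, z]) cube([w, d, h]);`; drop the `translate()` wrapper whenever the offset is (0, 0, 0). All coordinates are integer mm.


translate([304, 119, 0]) cube([58, 58, 498]);
translate([304, 1143, 0]) cube([58, 58, 498]);
translate([2298, 119, 0]) cube([58, 58, 498]);
translate([2298, 1143, 0]) cube([58, 58, 498]);
translate([362, 119, 266]) cube([1936, 33, 188]);
translate([362, 1168, 266]) cube([1936, 33, 188]);
translate([304, 177, 266]) cube([33, 966, 188]);
translate([2323, 177, 266]) cube([33, 966, 188]);
translate([448, 119, 454]) cube([68, 1082, 19]);
translate([602, 119, 454]) cube([68, 1082, 19]);
translate([756, 119, 454]) cube([68, 1082, 19]);
translate([910, 119, 454]) cube([68, 1082, 19]);
translate([1064, 119, 454]) cube([68, 1082, 19]);
translate([1218, 119, 454]) cube([68, 1082, 19]);
translate([1372, 119, 454]) cube([68, 1082, 19]);
translate([1526, 119, 454]) cube([68, 1082, 19]);
translate([1680, 119, 454]) cube([68, 1082, 19]);
translate([1834, 119, 454]) cube([68, 1082, 19]);
translate([1988, 119, 454]) cube([68, 1082, 19]);
translate([2142, 119, 454]) cube([68, 1082, 19]);


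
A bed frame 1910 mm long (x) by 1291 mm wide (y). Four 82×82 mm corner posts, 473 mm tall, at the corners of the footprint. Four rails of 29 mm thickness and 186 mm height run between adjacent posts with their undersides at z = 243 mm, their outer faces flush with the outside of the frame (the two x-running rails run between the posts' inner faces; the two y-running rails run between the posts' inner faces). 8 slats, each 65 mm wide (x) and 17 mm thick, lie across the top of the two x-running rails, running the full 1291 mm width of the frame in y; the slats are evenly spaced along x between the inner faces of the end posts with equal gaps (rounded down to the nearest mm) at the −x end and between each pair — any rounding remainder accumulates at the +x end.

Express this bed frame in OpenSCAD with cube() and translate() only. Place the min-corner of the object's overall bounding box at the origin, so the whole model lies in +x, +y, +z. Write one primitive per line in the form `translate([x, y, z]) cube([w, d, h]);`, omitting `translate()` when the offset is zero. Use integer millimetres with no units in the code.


cube([82, 82, 473]);
translate([0, 1209, 0]) cube([82, 82, 473]);
translate([1828, 0, 0]) cube([82, 82, 473]);
translate([1828, 1209, 0]) cube([82, 82, 473]);
translate([82, 0, 243]) cube([1746, 29, 186]);
translate([82, 1262, 243]) cube([1746, 29, 186]);
translate([0, 82, 243]) cube([29, 1127, 186]);
translate([1881, 82, 243]) cube([29, 1127, 186]);
translate([218, 0, 429]) cube([65, 1291, 17]);
translate([419, 0, 429]) cube([65, 1291, 17]);
translate([620, 0, 429]) cube([65, 1291, 17]);
translate([821, 0, 429]) cube([65, 1291, 17]);
translate([1022, 0, 429]) cube([65, 1291, 17]);
translate([1223, 0, 429]) cube([65, 1291, 17]);
translate([1424, 0, 429]) cube([65, 1291, 17]);
translate([1625, 0, 429]) cube([65, 1291, 17]);
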